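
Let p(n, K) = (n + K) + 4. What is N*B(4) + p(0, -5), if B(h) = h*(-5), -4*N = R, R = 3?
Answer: 14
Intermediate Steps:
p(n, K) = 4 + K + n (p(n, K) = (K + n) + 4 = 4 + K + n)
N = -3/4 (N = -1/4*3 = -3/4 ≈ -0.75000)
B(h) = -5*h
N*B(4) + p(0, -5) = -(-15)*4/4 + (4 - 5 + 0) = -3/4*(-20) - 1 = 15 - 1 = 14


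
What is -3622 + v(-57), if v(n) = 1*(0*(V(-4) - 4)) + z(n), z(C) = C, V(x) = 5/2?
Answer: -3679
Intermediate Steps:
V(x) = 5/2 (V(x) = 5*(½) = 5/2)
v(n) = n (v(n) = 1*(0*(5/2 - 4)) + n = 1*(0*(-3/2)) + n = 1*0 + n = 0 + n = n)
-3622 + v(-57) = -3622 - 57 = -3679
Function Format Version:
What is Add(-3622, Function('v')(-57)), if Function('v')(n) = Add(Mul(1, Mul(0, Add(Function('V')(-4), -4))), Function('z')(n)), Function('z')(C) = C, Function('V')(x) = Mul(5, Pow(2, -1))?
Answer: -3679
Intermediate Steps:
Function('V')(x) = Rational(5, 2) (Function('V')(x) = Mul(5, Rational(1, 2)) = Rational(5, 2))
Function('v')(n) = n (Function('v')(n) = Add(Mul(1, Mul(0, Add(Rational(5, 2), -4))), n) = Add(Mul(1, Mul(0, Rational(-3, 2))), n) = Add(Mul(1, 0), n) = Add(0, n) = n)
Add(-3622, Function('v')(-57)) = Add(-3622, -57) = -3679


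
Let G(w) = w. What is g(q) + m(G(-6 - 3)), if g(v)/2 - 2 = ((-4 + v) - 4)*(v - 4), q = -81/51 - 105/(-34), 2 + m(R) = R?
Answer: 51/2 ≈ 25.500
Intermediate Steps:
m(R) = -2 + R
q = 3/2 (q = -81*1/51 - 105*(-1/34) = -27/17 + 105/34 = 3/2 ≈ 1.5000)
g(v) = 4 + 2*(-8 + v)*(-4 + v) (g(v) = 4 + 2*(((-4 + v) - 4)*(v - 4)) = 4 + 2*((-8 + v)*(-4 + v)) = 4 + 2*(-8 + v)*(-4 + v))
g(q) + m(G(-6 - 3)) = (68 - 24*3/2 + 2*(3/2)**2) + (-2 + (-6 - 3)) = (68 - 36 + 2*(9/4)) + (-2 - 9) = (68 - 36 + 9/2) - 11 = 73/2 - 11 = 51/2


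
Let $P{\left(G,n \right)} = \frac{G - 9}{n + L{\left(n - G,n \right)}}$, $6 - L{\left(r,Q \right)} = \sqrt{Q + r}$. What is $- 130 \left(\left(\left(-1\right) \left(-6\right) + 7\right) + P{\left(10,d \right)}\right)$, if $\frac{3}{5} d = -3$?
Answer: $- \frac{35620}{21} - \frac{260 i \sqrt{5}}{21} \approx -1696.2 - 27.685 i$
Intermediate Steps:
$L{\left(r,Q \right)} = 6 - \sqrt{Q + r}$
$d = -5$ ($d = \frac{5}{3} \left(-3\right) = -5$)
$P{\left(G,n \right)} = \frac{-9 + G}{6 + n - \sqrt{- G + 2 n}}$ ($P{\left(G,n \right)} = \frac{G - 9}{n - \left(-6 + \sqrt{n - \left(G - n\right)}\right)} = \frac{-9 + G}{n - \left(-6 + \sqrt{- G + 2 n}\right)} = \frac{-9 + G}{6 + n - \sqrt{- G + 2 n}}$)
$- 130 \left(\left(\left(-1\right) \left(-6\right) + 7\right) + P{\left(10,d \right)}\right) = - 130 \left(\left(\left(-1\right) \left(-6\right) + 7\right) + \frac{-9 + 10}{6 - 5 - \sqrt{\left(-1\right) 10 + 2 \left(-5\right)}}\right) = - 130 \left(\left(6 + 7\right) + \frac{1}{6 - 5 - \sqrt{-10 - 10}} \cdot 1\right) = - 130 \left(13 + \frac{1}{6 - 5 - \sqrt{-20}} \cdot 1\right) = - 130 \left(13 + \frac{1}{6 - 5 - 2 i \sqrt{5}} \cdot 1\right) = - 130 \left(13 + \frac{1}{1 - 2 i \sqrt{5}} \cdot 1\right) = - 130 \left(13 + \frac{1}{1 - 2 i \sqrt{5}}\right) = -1690 - \frac{130}{1 - 2 i \sqrt{5}}$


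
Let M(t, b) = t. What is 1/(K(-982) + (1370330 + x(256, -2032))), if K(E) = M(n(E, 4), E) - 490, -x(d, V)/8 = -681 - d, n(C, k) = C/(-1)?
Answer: 1/1378318 ≈ 7.2552e-7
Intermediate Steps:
n(C, k) = -C (n(C, k) = C*(-1) = -C)
x(d, V) = 5448 + 8*d (x(d, V) = -8*(-681 - d) = 5448 + 8*d)
K(E) = -490 - E (K(E) = -E - 490 = -490 - E)
1/(K(-982) + (1370330 + x(256, -2032))) = 1/((-490 - 1*(-982)) + (1370330 + (5448 + 8*256))) = 1/((-490 + 982) + (1370330 + (5448 + 2048))) = 1/(492 + (1370330 + 7496)) = 1/(492 + 1377826) = 1/1378318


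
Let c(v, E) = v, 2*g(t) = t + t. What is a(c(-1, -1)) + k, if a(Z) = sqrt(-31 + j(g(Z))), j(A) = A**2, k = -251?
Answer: -251 + I*sqrt(30) ≈ -251.0 + 5.4772*I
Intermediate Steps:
g(t) = t (g(t) = (t + t)/2 = (2*t)/2 = t)
a(Z) = sqrt(-31 + Z**2)
a(c(-1, -1)) + k = sqrt(-31 + (-1)**2) - 251 = sqrt(-31 + 1) - 251 = sqrt(-30) - 251 = I*sqrt(30) - 251 = -251 + I*sqrt(30)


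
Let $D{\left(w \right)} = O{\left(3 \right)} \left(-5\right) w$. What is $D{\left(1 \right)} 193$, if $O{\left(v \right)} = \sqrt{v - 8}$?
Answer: $- 965 i \sqrt{5} \approx - 2157.8 i$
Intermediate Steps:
$O{\left(v \right)} = \sqrt{-8 + v}$ ($O{\left(v \right)} = \sqrt{v - 8} = \sqrt{-8 + v}$)
$D{\left(w \right)} = - 5 i w \sqrt{5}$ ($D{\left(w \right)} = \sqrt{-8 + 3} \left(-5\right) w = \sqrt{-5} \left(-5\right) w = i \sqrt{5} \left(-5\right) w = - 5 i \sqrt{5} w = - 5 i w \sqrt{5}$)
$D{\left(1 \right)} 193 = \left(-5\right) i 1 \sqrt{5} \cdot 193 = - 5 i \sqrt{5} \cdot 193 = - 965 i \sqrt{5}$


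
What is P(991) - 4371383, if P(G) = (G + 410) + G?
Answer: -4368991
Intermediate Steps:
P(G) = 410 + 2*G (P(G) = (410 + G) + G = 410 + 2*G)
P(991) - 4371383 = (410 + 2*991) - 4371383 = (410 + 1982) - 4371383 = 2392 - 4371383 = -4368991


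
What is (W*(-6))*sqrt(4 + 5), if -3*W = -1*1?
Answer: -6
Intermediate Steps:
W = 1/3 (W = -(-1)/3 = -1/3*(-1) = 1/3 ≈ 0.33333)
(W*(-6))*sqrt(4 + 5) = ((1/3)*(-6))*sqrt(4 + 5) = -2*sqrt(9) = -2*3 = -6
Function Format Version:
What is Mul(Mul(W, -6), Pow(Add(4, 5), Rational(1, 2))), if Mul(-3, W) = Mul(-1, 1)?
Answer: -6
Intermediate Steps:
W = Rational(1, 3) (W = Mul(Rational(-1, 3), Mul(-1, 1)) = Mul(Rational(-1, 3), -1) = Rational(1, 3) ≈ 0.33333)
Mul(Mul(W, -6), Pow(Add(4, 5), Rational(1, 2))) = Mul(Mul(Rational(1, 3), -6), Pow(Add(4, 5), Rational(1, 2))) = Mul(-2, Pow(9, Rational(1, 2))) = Mul(-2, 3) = -6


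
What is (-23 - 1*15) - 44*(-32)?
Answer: 1370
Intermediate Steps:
(-23 - 1*15) - 44*(-32) = (-23 - 15) + 1408 = -38 + 1408 = 1370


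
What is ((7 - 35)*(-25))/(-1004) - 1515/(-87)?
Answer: 121680/7279 ≈ 16.717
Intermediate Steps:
((7 - 35)*(-25))/(-1004) - 1515/(-87) = -28*(-25)*(-1/1004) - 1515*(-1/87) = 700*(-1/1004) + 505/29 = -175/251 + 505/29 = 121680/7279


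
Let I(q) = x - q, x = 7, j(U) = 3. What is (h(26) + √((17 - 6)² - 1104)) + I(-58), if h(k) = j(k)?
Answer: 68 + I*√983 ≈ 68.0 + 31.353*I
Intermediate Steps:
h(k) = 3
I(q) = 7 - q
(h(26) + √((17 - 6)² - 1104)) + I(-58) = (3 + √((17 - 6)² - 1104)) + (7 - 1*(-58)) = (3 + √(11² - 1104)) + (7 + 58) = (3 + √(121 - 1104)) + 65 = (3 + √(-983)) + 65 = (3 + I*√983) + 65 = 68 + I*√983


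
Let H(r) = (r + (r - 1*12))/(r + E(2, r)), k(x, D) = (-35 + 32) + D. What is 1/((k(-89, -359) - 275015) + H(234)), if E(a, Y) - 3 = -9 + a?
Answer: -115/31668127 ≈ -3.6314e-6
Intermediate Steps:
k(x, D) = -3 + D
E(a, Y) = -6 + a (E(a, Y) = 3 + (-9 + a) = -6 + a)
H(r) = (-12 + 2*r)/(-4 + r) (H(r) = (r + (r - 1*12))/(r + (-6 + 2)) = (r + (r - 12))/(r - 4) = (r + (-12 + r))/(-4 + r) = (-12 + 2*r)/(-4 + r))
1/((k(-89, -359) - 275015) + H(234)) = 1/(((-3 - 359) - 275015) + 2*(-6 + 234)/(-4 + 234)) = 1/((-362 - 275015) + 2*228/230) = 1/(-275377 + 2*(1/230)*228) = 1/(-275377 + 228/115) = 1/(-31668127/115) = -115/31668127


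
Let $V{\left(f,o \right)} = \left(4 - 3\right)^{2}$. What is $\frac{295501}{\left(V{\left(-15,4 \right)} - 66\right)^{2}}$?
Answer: $\frac{295501}{4225} \approx 69.941$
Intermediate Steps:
$V{\left(f,o \right)} = 1$ ($V{\left(f,o \right)} = 1^{2} = 1$)
$\frac{295501}{\left(V{\left(-15,4 \right)} - 66\right)^{2}} = \frac{295501}{\left(1 - 66\right)^{2}} = \frac{295501}{\left(-65\right)^{2}} = \frac{295501}{4225}$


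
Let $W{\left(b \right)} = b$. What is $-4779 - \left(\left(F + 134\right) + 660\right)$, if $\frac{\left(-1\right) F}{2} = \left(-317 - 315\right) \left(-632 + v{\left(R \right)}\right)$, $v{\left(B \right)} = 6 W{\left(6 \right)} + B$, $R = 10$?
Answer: $735131$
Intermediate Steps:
$v{\left(B \right)} = 36 + B$ ($v{\left(B \right)} = 6 \cdot 6 + B = 36 + B$)
$F = -740704$ ($F = - 2 \left(-317 - 315\right) \left(-632 + \left(36 + 10\right)\right) = - 2 \left(- 632 \left(-632 + 46\right)\right) = - 2 \left(\left(-632\right) \left(-586\right)\right) = \left(-2\right) 370352 = -740704$)
$-4779 - \left(\left(F + 134\right) + 660\right) = -4779 - \left(\left(-740704 + 134\right) + 660\right) = -4779 - \left(-740570 + 660\right) = -4779 - -739910 = -4779 + 739910 = 735131$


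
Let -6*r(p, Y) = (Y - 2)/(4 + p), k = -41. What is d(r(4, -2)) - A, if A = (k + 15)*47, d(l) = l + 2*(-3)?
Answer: 14593/12 ≈ 1216.1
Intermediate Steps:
r(p, Y) = -(-2 + Y)/(6*(4 + p)) (r(p, Y) = -(Y - 2)/(6*(4 + p)) = -(-2 + Y)/(6*(4 + p)))
d(l) = -6 + l (d(l) = l - 6 = -6 + l)
A = -1222 (A = (-41 + 15)*47 = -26*47 = -1222)
d(r(4, -2)) - A = (-6 + (2 - 1*(-2))/(6*(4 + 4))) - 1*(-1222) = (-6 + (1/6)*(2 + 2)/8) + 1222 = (-6 + (1/6)*(1/8)*4) + 1222 = (-6 + 1/12) + 1222 = -71/12 + 1222 = 14593/12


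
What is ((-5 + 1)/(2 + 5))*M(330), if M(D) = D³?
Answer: -143748000/7 ≈ -2.0535e+7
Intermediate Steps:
((-5 + 1)/(2 + 5))*M(330) = ((-5 + 1)/(2 + 5))*330³ = -4/7*35937000 = -143748000/7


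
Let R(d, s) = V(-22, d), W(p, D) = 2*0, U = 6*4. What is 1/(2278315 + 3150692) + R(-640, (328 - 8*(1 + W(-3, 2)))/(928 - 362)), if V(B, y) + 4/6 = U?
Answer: 126676831/5429007 ≈ 23.333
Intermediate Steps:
U = 24
V(B, y) = 70/3 (V(B, y) = -⅔ + 24 = 70/3)
W(p, D) = 0
R(d, s) = 70/3
1/(2278315 + 3150692) + R(-640, (328 - 8*(1 + W(-3, 2)))/(928 - 362)) = 1/(2278315 + 3150692) + 70/3 = 1/5429007 + 70/3 = 126676831/5429007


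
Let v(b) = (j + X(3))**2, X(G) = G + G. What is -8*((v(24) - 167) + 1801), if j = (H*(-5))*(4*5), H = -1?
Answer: -102960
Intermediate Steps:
X(G) = 2*G
j = 100 (j = (-1*(-5))*(4*5) = 5*20 = 100)
v(b) = 11236 (v(b) = (100 + 2*3)**2 = (100 + 6)**2 = 106**2 = 11236)
-8*((v(24) - 167) + 1801) = -8*((11236 - 167) + 1801) = -8*(11069 + 1801) = -8*12870 = -102960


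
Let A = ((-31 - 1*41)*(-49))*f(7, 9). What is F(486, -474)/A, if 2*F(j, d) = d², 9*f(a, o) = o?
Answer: 6241/196 ≈ 31.842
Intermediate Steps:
f(a, o) = o/9
F(j, d) = d²/2
A = 3528 (A = ((-31 - 1*41)*(-49))*((⅑)*9) = ((-31 - 41)*(-49))*1 = -72*(-49)*1 = 3528*1 = 3528)
F(486, -474)/A = ((½)*(-474)²)/3528 = ((½)*224676)*(1/3528) = 112338*(1/3528) = 6241/196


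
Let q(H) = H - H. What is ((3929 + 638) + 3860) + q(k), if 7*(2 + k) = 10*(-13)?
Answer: 8427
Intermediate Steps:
k = -144/7 (k = -2 + (10*(-13))/7 = -2 + (1/7)*(-130) = -2 - 130/7 = -144/7 ≈ -20.571)
q(H) = 0
((3929 + 638) + 3860) + q(k) = ((3929 + 638) + 3860) + 0 = (4567 + 3860) + 0 = 8427 + 0 = 8427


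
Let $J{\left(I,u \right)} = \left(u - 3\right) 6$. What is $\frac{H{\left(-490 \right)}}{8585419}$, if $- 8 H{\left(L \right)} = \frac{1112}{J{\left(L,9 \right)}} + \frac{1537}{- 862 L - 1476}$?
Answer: $- \frac{117025145}{260181878311872} \approx -4.4978 \cdot 10^{-7}$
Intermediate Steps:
$J{\left(I,u \right)} = -18 + 6 u$ ($J{\left(I,u \right)} = \left(-3 + u\right) 6 = -18 + 6 u$)
$H{\left(L \right)} = - \frac{139}{36} - \frac{1537}{8 \left(-1476 - 862 L\right)}$ ($H{\left(L \right)} = - \frac{\frac{1112}{-18 + 6 \cdot 9} + \frac{1537}{- 862 L - 1476}}{8} = - \frac{\frac{1112}{-18 + 54} + \frac{1537}{-1476 - 862 L}}{8} = - \frac{\frac{1112}{36} + \frac{1537}{-1476 - 862 L}}{8} = - \frac{1112 \cdot \frac{1}{36} + \frac{1537}{-1476 - 862 L}}{8} = - \frac{\frac{278}{9} + \frac{1537}{-1476 - 862 L}}{8} = - \frac{139}{36} - \frac{1537}{8 \left(-1476 - 862 L\right)}$)
$\frac{H{\left(-490 \right)}}{8585419} = \frac{\frac{1}{144} \frac{1}{738 + 431 \left(-490\right)} \left(-396495 - -117421640\right)}{8585419} = \frac{-396495 + 117421640}{144 \left(738 - 211190\right)} \frac{1}{8585419} = \frac{1}{144} \frac{1}{-210452} \cdot 117025145 \cdot \frac{1}{8585419} = \frac{1}{144} \left(- \frac{1}{210452}\right) 117025145 \cdot \frac{1}{8585419} = \left(- \frac{117025145}{30305088}\right) \frac{1}{8585419} = - \frac{117025145}{260181878311872}$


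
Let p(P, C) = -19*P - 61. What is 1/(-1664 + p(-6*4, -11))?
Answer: -1/1269 ≈ -0.00078802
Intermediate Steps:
p(P, C) = -61 - 19*P
1/(-1664 + p(-6*4, -11)) = 1/(-1664 + (-61 - (-114)*4)) = 1/(-1664 + (-61 - 19*(-24))) = 1/(-1664 + (-61 + 456)) = 1/(-1664 + 395) = 1/(-1269) = -1/1269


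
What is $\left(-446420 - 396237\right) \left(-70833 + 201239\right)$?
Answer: $-109887528742$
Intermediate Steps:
$\left(-446420 - 396237\right) \left(-70833 + 201239\right) = \left(-842657\right) 130406 = -109887528742$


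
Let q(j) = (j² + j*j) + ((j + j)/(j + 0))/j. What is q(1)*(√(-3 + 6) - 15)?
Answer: -60 + 4*√3 ≈ -53.072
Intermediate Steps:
q(j) = 2/j + 2*j² (q(j) = (j² + j²) + ((2*j)/j)/j = 2*j² + 2/j = 2/j + 2*j²)
q(1)*(√(-3 + 6) - 15) = (2*(1 + 1³)/1)*(√(-3 + 6) - 15) = (2*1*(1 + 1))*(√3 - 15) = (2*1*2)*(-15 + √3) = 4*(-15 + √3) = -60 + 4*√3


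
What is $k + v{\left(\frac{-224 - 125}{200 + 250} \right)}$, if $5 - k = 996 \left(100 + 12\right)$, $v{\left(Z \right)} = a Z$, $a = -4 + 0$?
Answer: $- \frac{25097377}{225} \approx -1.1154 \cdot 10^{5}$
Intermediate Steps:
$a = -4$
$v{\left(Z \right)} = - 4 Z$
$k = -111547$ ($k = 5 - 996 \left(100 + 12\right) = 5 - 996 \cdot 112 = 5 - 111552 = -111547$)
$k + v{\left(\frac{-224 - 125}{200 + 250} \right)} = -111547 - 4 \frac{-224 - 125}{200 + 250} = -111547 - 4 \left(- \frac{349}{450}\right) = -111547 - 4 \left(\left(-349\right) \frac{1}{450}\right) = -111547 - - \frac{698}{225} = -111547 + \frac{698}{225} = - \frac{25097377}{225}$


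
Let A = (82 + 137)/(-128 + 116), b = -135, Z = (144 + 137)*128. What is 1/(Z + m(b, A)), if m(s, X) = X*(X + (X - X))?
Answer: 16/580817 ≈ 2.7547e-5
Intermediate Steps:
Z = 35968 (Z = 281*128 = 35968)
A = -73/4 (A = 219/(-12) = 219*(-1/12) = -73/4 ≈ -18.250)
m(s, X) = X² (m(s, X) = X*(X + 0) = X*X = X²)
1/(Z + m(b, A)) = 1/(35968 + (-73/4)²) = 1/(35968 + 5329/16) = 1/(580817/16) = 16/580817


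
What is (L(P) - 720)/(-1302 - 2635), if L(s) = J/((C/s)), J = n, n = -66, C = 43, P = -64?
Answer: 26736/169291 ≈ 0.15793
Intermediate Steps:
J = -66
L(s) = -66*s/43
(L(P) - 720)/(-1302 - 2635) = (-66/43*(-64) - 720)/(-1302 - 2635) = (4224/43 - 720)/(-3937) = -26736/43*(-1/3937) = 26736/169291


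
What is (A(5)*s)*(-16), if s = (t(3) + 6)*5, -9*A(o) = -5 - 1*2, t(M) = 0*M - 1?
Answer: -2800/9 ≈ -311.11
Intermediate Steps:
t(M) = -1 (t(M) = 0 - 1 = -1)
A(o) = 7/9 (A(o) = -(-5 - 1*2)/9 = -(-5 - 2)/9 = -1/9*(-7) = 7/9)
s = 25 (s = (-1 + 6)*5 = 5*5 = 25)
(A(5)*s)*(-16) = ((7/9)*25)*(-16) = (175/9)*(-16) = -2800/9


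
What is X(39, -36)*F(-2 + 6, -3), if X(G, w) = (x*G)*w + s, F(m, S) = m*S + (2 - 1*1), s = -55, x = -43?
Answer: -663487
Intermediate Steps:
F(m, S) = 1 + S*m (F(m, S) = S*m + (2 - 1) = S*m + 1 = 1 + S*m)
X(G, w) = -55 - 43*G*w (X(G, w) = (-43*G)*w - 55 = -43*G*w - 55 = -55 - 43*G*w)
X(39, -36)*F(-2 + 6, -3) = (-55 - 43*39*(-36))*(1 - 3*(-2 + 6)) = (-55 + 60372)*(1 - 3*4) = 60317*(1 - 12) = 60317*(-11) = -663487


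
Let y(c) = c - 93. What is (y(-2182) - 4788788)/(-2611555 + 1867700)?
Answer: 4791063/743855 ≈ 6.4409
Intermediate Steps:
y(c) = -93 + c
(y(-2182) - 4788788)/(-2611555 + 1867700) = ((-93 - 2182) - 4788788)/(-2611555 + 1867700) = (-2275 - 4788788)/(-743855) = -4791063*(-1/743855) = 4791063/743855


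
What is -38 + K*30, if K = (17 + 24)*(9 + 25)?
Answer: 41782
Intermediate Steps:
K = 1394 (K = 41*34 = 1394)
-38 + K*30 = -38 + 1394*30 = -38 + 41820 = 41782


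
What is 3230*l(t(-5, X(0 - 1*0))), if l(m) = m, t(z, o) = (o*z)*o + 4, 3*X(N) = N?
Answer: 12920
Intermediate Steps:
X(N) = N/3
t(z, o) = 4 + z*o² (t(z, o) = z*o² + 4 = 4 + z*o²)
3230*l(t(-5, X(0 - 1*0))) = 3230*(4 - 5*(0 - 1*0)²/9) = 3230*(4 - 5*(0 + 0)²/9) = 3230*(4 - 5*((⅓)*0)²) = 3230*(4 - 5*0²) = 3230*(4 - 5*0) = 3230*(4 + 0) = 3230*4 = 12920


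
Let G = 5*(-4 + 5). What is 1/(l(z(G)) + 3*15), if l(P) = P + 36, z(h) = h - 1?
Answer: 1/85 ≈ 0.011765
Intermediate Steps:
G = 5 (G = 5*1 = 5)
z(h) = -1 + h
l(P) = 36 + P
1/(l(z(G)) + 3*15) = 1/((36 + (-1 + 5)) + 3*15) = 1/((36 + 4) + 45) = 1/(40 + 45) = 1/85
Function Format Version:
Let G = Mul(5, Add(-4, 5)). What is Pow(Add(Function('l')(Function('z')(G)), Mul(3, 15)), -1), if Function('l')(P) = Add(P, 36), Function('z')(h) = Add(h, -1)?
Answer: Rational(1, 85) ≈ 0.011765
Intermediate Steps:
G = 5 (G = Mul(5, 1) = 5)
Function('z')(h) = Add(-1, h)
Function('l')(P) = Add(36, P)
Pow(Add(Function('l')(Function('z')(G)), Mul(3, 15)), -1) = Pow(Add(Add(36, Add(-1, 5)), Mul(3, 15)), -1) = Pow(Add(Add(36, 4), 45), -1) = Pow(Add(40, 45), -1) = Pow(85, -1) = Rational(1, 85)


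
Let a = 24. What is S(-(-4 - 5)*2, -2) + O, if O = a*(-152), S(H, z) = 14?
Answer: -3634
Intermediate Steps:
O = -3648 (O = 24*(-152) = -3648)
S(-(-4 - 5)*2, -2) + O = 14 - 3648 = -3634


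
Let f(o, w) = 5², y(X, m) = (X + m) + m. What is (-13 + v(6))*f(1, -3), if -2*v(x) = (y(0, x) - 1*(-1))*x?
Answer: -1300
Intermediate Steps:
y(X, m) = X + 2*m
f(o, w) = 25
v(x) = -x*(1 + 2*x)/2 (v(x) = -((0 + 2*x) - 1*(-1))*x/2 = -(2*x + 1)*x/2 = -(1 + 2*x)*x/2 = -x*(1 + 2*x)/2)
(-13 + v(6))*f(1, -3) = (-13 - 1*6*(½ + 6))*25 = (-13 - 1*6*13/2)*25 = (-13 - 39)*25 = -52*25 = -1300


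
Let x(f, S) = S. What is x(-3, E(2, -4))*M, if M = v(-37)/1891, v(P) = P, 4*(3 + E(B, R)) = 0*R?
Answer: 111/1891 ≈ 0.058699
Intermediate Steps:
E(B, R) = -3 (E(B, R) = -3 + (0*R)/4 = -3 + (¼)*0 = -3 + 0 = -3)
M = -37/1891 ≈ -0.019566
x(-3, E(2, -4))*M = -3*(-37/1891) = 111/1891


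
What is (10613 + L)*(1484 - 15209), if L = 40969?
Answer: -707962950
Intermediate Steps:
(10613 + L)*(1484 - 15209) = (10613 + 40969)*(1484 - 15209) = 51582*(-13725) = -707962950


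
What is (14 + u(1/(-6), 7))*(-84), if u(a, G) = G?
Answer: -1764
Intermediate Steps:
(14 + u(1/(-6), 7))*(-84) = (14 + 7)*(-84) = 21*(-84) = -1764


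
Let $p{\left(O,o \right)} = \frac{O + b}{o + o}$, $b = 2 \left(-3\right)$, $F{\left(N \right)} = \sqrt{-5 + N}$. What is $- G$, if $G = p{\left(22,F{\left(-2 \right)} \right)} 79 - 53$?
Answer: $53 + \frac{632 i \sqrt{7}}{7} \approx 53.0 + 238.87 i$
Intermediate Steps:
$b = -6$
$p{\left(O,o \right)} = \frac{-6 + O}{2 o}$ ($p{\left(O,o \right)} = \frac{O - 6}{o + o} = \frac{-6 + O}{2 o}$)
$G = -53 - \frac{632 i \sqrt{7}}{7}$ ($G = \frac{-6 + 22}{2 \sqrt{-5 - 2}} \cdot 79 - 53 = \frac{1}{2} \frac{1}{\sqrt{-7}} \cdot 16 \cdot 79 - 53 = \frac{1}{2} \frac{1}{i \sqrt{7}} \cdot 16 \cdot 79 - 53 = \frac{1}{2} \left(- \frac{i \sqrt{7}}{7}\right) 16 \cdot 79 - 53 = - \frac{8 i \sqrt{7}}{7} \cdot 79 - 53 = - \frac{632 i \sqrt{7}}{7} - 53 = -53 - \frac{632 i \sqrt{7}}{7} \approx -53.0 - 238.87 i$)
$- G = - (-53 - \frac{632 i \sqrt{7}}{7}) = 53 + \frac{632 i \sqrt{7}}{7}$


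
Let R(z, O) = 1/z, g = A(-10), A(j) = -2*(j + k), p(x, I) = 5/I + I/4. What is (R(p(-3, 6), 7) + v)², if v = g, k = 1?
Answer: 16641/49 ≈ 339.61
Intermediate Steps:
p(x, I) = 5/I + I/4 (p(x, I) = 5/I + I*(¼) = 5/I + I/4)
A(j) = -2 - 2*j (A(j) = -2*(j + 1) = -2*(1 + j) = -2 - 2*j)
g = 18 (g = -2 - 2*(-10) = -2 + 20 = 18)
v = 18
(R(p(-3, 6), 7) + v)² = (1/(5/6 + (¼)*6) + 18)² = (1/(5*(⅙) + 3/2) + 18)² = (1/(⅚ + 3/2) + 18)² = (1/(7/3) + 18)² = (3/7 + 18)² = (129/7)² = 16641/49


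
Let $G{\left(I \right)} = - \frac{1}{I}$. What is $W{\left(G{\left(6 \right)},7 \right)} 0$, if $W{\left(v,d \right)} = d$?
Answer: $0$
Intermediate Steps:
$W{\left(G{\left(6 \right)},7 \right)} 0 = 7 \cdot 0 = 0$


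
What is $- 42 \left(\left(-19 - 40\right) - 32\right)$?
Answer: $3822$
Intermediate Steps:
$- 42 \left(\left(-19 - 40\right) - 32\right) = - 42 \left(-59 - 32\right) = \left(-42\right) \left(-91\right) = 3822$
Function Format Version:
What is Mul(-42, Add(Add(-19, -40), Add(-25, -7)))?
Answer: 3822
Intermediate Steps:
Mul(-42, Add(Add(-19, -40), Add(-25, -7))) = Mul(-42, Add(-59, -32)) = Mul(-42, -91) = 3822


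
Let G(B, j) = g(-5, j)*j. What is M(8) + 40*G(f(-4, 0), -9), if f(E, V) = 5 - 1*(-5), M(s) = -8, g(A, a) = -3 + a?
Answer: 4312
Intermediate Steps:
f(E, V) = 10 (f(E, V) = 5 + 5 = 10)
G(B, j) = j*(-3 + j) (G(B, j) = (-3 + j)*j = j*(-3 + j))
M(8) + 40*G(f(-4, 0), -9) = -8 + 40*(-9*(-3 - 9)) = -8 + 40*(-9*(-12)) = -8 + 40*108 = -8 + 4320 = 4312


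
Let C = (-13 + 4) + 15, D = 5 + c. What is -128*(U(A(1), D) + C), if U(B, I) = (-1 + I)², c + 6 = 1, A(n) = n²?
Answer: -896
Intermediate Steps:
c = -5 (c = -6 + 1 = -5)
D = 0 (D = 5 - 5 = 0)
C = 6 (C = -9 + 15 = 6)
-128*(U(A(1), D) + C) = -128*((-1 + 0)² + 6) = -128*((-1)² + 6) = -128*(1 + 6) = -128*7 = -896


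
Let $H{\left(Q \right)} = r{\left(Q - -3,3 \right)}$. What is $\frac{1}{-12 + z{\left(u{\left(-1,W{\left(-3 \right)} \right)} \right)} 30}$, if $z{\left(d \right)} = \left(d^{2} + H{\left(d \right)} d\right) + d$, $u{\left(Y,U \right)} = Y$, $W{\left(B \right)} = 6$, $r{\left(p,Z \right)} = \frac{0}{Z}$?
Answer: $- \frac{1}{12} \approx -0.083333$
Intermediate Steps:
$r{\left(p,Z \right)} = 0$
$H{\left(Q \right)} = 0$
$z{\left(d \right)} = d + d^{2}$ ($z{\left(d \right)} = \left(d^{2} + 0 d\right) + d = \left(d^{2} + 0\right) + d = d^{2} + d = d + d^{2}$)
$\frac{1}{-12 + z{\left(u{\left(-1,W{\left(-3 \right)} \right)} \right)} 30} = \frac{1}{-12 + - (1 - 1) 30} = \frac{1}{-12 + \left(-1\right) 0 \cdot 30} = \frac{1}{-12 + 0 \cdot 30} = \frac{1}{-12 + 0} = \frac{1}{-12} = - \frac{1}{12}$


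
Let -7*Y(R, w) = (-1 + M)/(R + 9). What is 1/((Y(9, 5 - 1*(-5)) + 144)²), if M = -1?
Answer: 3969/82319329 ≈ 4.8215e-5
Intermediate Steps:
Y(R, w) = 2/(7*(9 + R)) (Y(R, w) = -(-1 - 1)/(7*(R + 9)) = -(-2)/(7*(9 + R)) = 2/(7*(9 + R)))
1/((Y(9, 5 - 1*(-5)) + 144)²) = 1/((2/(7*(9 + 9)) + 144)²) = 1/(((2/7)/18 + 144)²) = 1/(((2/7)*(1/18) + 144)²) = 1/((1/63 + 144)²) = 1/((9073/63)²) = 1/(82319329/3969) = 3969/82319329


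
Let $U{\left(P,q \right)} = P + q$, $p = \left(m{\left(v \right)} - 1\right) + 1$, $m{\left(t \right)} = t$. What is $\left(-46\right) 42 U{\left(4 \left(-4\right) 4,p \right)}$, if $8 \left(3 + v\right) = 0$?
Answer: $129444$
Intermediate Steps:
$v = -3$ ($v = -3 + \frac{1}{8} \cdot 0 = -3 + 0 = -3$)
$p = -3$ ($p = \left(-3 - 1\right) + 1 = -4 + 1 = -3$)
$\left(-46\right) 42 U{\left(4 \left(-4\right) 4,p \right)} = \left(-46\right) 42 \left(4 \left(-4\right) 4 - 3\right) = - 1932 \left(\left(-16\right) 4 - 3\right) = - 1932 \left(-64 - 3\right) = \left(-1932\right) \left(-67\right) = 129444$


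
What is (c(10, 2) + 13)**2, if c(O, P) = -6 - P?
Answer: 25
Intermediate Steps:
(c(10, 2) + 13)**2 = ((-6 - 1*2) + 13)**2 = ((-6 - 2) + 13)**2 = (-8 + 13)**2 = 5**2 = 25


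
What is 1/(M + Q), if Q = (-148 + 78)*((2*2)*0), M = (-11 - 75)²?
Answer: 1/7396 ≈ 0.00013521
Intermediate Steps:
M = 7396 (M = (-86)² = 7396)
Q = 0 (Q = -280*0 = -70*0 = 0)
1/(M + Q) = 1/(7396 + 0) = 1/7396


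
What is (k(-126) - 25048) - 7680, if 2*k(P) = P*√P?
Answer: -32728 - 189*I*√14 ≈ -32728.0 - 707.17*I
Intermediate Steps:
k(P) = P^(3/2)/2 (k(P) = (P*√P)/2 = P^(3/2)/2)
(k(-126) - 25048) - 7680 = ((-126)^(3/2)/2 - 25048) - 7680 = ((-378*I*√14)/2 - 25048) - 7680 = (-189*I*√14 - 25048) - 7680 = (-25048 - 189*I*√14) - 7680 = -32728 - 189*I*√14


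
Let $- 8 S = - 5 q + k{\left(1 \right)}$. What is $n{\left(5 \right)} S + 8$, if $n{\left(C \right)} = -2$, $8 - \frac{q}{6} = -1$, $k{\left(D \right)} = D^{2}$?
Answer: $- \frac{237}{4} \approx -59.25$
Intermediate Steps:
$q = 54$ ($q = 48 - -6 = 48 + 6 = 54$)
$S = \frac{269}{8}$ ($S = - \frac{\left(-5\right) 54 + 1^{2}}{8} = - \frac{-270 + 1}{8} = \left(- \frac{1}{8}\right) \left(-269\right) = \frac{269}{8} \approx 33.625$)
$n{\left(5 \right)} S + 8 = \left(-2\right) \frac{269}{8} + 8 = - \frac{269}{4} + 8 = - \frac{237}{4}$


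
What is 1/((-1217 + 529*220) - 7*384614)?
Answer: -1/2577135 ≈ -3.8803e-7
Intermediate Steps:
1/((-1217 + 529*220) - 7*384614) = 1/((-1217 + 116380) - 2692298) = 1/(115163 - 2692298) = 1/(-2577135) = -1/2577135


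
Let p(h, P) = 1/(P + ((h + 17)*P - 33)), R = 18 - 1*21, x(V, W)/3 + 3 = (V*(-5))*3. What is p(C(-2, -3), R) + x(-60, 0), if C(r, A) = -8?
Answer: 169532/63 ≈ 2691.0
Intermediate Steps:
x(V, W) = -9 - 45*V (x(V, W) = -9 + 3*((V*(-5))*3) = -9 + 3*(-5*V*3) = -9 + 3*(-15*V) = -9 - 45*V)
R = -3 (R = 18 - 21 = -3)
p(h, P) = 1/(-33 + P + P*(17 + h)) (p(h, P) = 1/(P + ((17 + h)*P - 33)) = 1/(P + (P*(17 + h) - 33)) = 1/(P + (-33 + P*(17 + h))) = 1/(-33 + P + P*(17 + h)))
p(C(-2, -3), R) + x(-60, 0) = 1/(-33 + 18*(-3) - 3*(-8)) + (-9 - 45*(-60)) = 1/(-33 - 54 + 24) + (-9 + 2700) = 1/(-63) + 2691 = -1/63 + 2691 = 169532/63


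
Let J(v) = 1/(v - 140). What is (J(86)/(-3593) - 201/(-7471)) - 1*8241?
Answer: -11945606635349/1449538362 ≈ -8241.0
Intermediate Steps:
J(v) = 1/(-140 + v)
(J(86)/(-3593) - 201/(-7471)) - 1*8241 = (1/((-140 + 86)*(-3593)) - 201/(-7471)) - 1*8241 = (-1/3593/(-54) - 201*(-1/7471)) - 8241 = (-1/54*(-1/3593) + 201/7471) - 8241 = (1/194022 + 201/7471) - 8241 = 39005893/1449538362 - 8241 = -11945606635349/1449538362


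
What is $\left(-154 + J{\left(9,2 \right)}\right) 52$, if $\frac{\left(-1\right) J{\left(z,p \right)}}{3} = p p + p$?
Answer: $-8944$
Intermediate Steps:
$J{\left(z,p \right)} = - 3 p - 3 p^{2}$ ($J{\left(z,p \right)} = - 3 \left(p p + p\right) = - 3 \left(p^{2} + p\right) = - 3 \left(p + p^{2}\right) = - 3 p - 3 p^{2}$)
$\left(-154 + J{\left(9,2 \right)}\right) 52 = \left(-154 - 6 \left(1 + 2\right)\right) 52 = \left(-154 - 6 \cdot 3\right) 52 = \left(-154 - 18\right) 52 = \left(-172\right) 52 = -8944$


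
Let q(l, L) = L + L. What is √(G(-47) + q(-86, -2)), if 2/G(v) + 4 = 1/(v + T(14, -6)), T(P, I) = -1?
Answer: 2*I*√41881/193 ≈ 2.1207*I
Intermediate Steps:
G(v) = 2/(-4 + 1/(-1 + v)) (G(v) = 2/(-4 + 1/(v - 1)) = 2/(-4 + 1/(-1 + v)))
q(l, L) = 2*L
√(G(-47) + q(-86, -2)) = √(2*(1 - 1*(-47))/(-5 + 4*(-47)) + 2*(-2)) = √(2*(1 + 47)/(-5 - 188) - 4) = √(2*48/(-193) - 4) = √(2*(-1/193)*48 - 4) = √(-96/193 - 4) = √(-868/193) = 2*I*√41881/193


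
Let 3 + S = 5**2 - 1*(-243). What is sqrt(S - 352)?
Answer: I*sqrt(87) ≈ 9.3274*I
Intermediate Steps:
S = 265 (S = -3 + (5**2 - 1*(-243)) = -3 + (25 + 243) = -3 + 268 = 265)
sqrt(S - 352) = sqrt(265 - 352) = sqrt(-87) = I*sqrt(87)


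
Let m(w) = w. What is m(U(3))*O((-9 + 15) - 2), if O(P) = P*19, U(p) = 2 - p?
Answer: -76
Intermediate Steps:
O(P) = 19*P
m(U(3))*O((-9 + 15) - 2) = (2 - 1*3)*(19*((-9 + 15) - 2)) = (2 - 3)*(19*(6 - 2)) = -19*4 = -1*76 = -76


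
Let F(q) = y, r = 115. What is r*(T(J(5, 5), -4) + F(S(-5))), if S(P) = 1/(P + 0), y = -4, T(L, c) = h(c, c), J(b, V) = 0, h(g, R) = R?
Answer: -920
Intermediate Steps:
T(L, c) = c
S(P) = 1/P
F(q) = -4
r*(T(J(5, 5), -4) + F(S(-5))) = 115*(-4 - 4) = 115*(-8) = -920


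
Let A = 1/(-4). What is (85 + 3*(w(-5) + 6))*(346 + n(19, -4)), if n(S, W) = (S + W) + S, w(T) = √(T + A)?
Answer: 39140 + 570*I*√21 ≈ 39140.0 + 2612.1*I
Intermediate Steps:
A = -¼ ≈ -0.25000
w(T) = √(-¼ + T) (w(T) = √(T - ¼) = √(-¼ + T))
n(S, W) = W + 2*S
(85 + 3*(w(-5) + 6))*(346 + n(19, -4)) = (85 + 3*(√(-1 + 4*(-5))/2 + 6))*(346 + (-4 + 2*19)) = (85 + 3*(√(-1 - 20)/2 + 6))*(346 + (-4 + 38)) = (85 + 3*(√(-21)/2 + 6))*(346 + 34) = (85 + 3*((I*√21)/2 + 6))*380 = (85 + 3*(I*√21/2 + 6))*380 = (85 + 3*(6 + I*√21/2))*380 = (85 + (18 + 3*I*√21/2))*380 = (103 + 3*I*√21/2)*380 = 39140 + 570*I*√21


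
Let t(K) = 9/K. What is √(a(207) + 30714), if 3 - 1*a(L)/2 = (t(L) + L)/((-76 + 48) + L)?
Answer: 2*√130163808943/4117 ≈ 175.26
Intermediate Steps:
a(L) = 6 - 2*(L + 9/L)/(-28 + L) (a(L) = 6 - 2*(9/L + L)/((-76 + 48) + L) = 6 - 2*(L + 9/L)/(-28 + L))
√(a(207) + 30714) = √(2*(-9 - 2*207*(42 - 1*207))/(207*(-28 + 207)) + 30714) = √(2*(1/207)*(-9 - 2*207*(42 - 207))/179 + 30714) = √(2*(1/207)*(1/179)*(-9 - 2*207*(-165)) + 30714) = √(2*(1/207)*(1/179)*(-9 + 68310) + 30714) = √(2*(1/207)*(1/179)*68301 + 30714) = √(15178/4117 + 30714) = √(126464716/4117) = 2*√130163808943/4117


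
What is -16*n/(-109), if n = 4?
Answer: 64/109 ≈ 0.58716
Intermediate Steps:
-16*n/(-109) = -16*4/(-109) = -64*(-1/109) = 64/109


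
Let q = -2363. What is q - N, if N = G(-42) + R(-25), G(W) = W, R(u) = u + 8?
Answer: -2304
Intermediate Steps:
R(u) = 8 + u
N = -59 (N = -42 + (8 - 25) = -42 - 17 = -59)
q - N = -2363 - 1*(-59) = -2363 + 59 = -2304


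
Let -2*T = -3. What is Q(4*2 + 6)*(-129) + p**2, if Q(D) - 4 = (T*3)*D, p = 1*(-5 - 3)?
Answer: -8579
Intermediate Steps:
T = 3/2 (T = -1/2*(-3) = 3/2 ≈ 1.5000)
p = -8 (p = 1*(-8) = -8)
Q(D) = 4 + 9*D/2 (Q(D) = 4 + ((3/2)*3)*D = 4 + 9*D/2)
Q(4*2 + 6)*(-129) + p**2 = (4 + 9*(4*2 + 6)/2)*(-129) + (-8)**2 = (4 + 9*(8 + 6)/2)*(-129) + 64 = (4 + (9/2)*14)*(-129) + 64 = (4 + 63)*(-129) + 64 = 67*(-129) + 64 = -8643 + 64 = -8579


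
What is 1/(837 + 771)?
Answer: 1/1608 ≈ 0.00062189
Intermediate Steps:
1/(837 + 771) = 1/1608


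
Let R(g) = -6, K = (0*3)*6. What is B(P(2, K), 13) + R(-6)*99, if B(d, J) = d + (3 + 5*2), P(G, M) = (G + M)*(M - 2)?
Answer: -585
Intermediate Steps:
K = 0 (K = 0*6 = 0)
P(G, M) = (-2 + M)*(G + M) (P(G, M) = (G + M)*(-2 + M) = (-2 + M)*(G + M))
B(d, J) = 13 + d (B(d, J) = d + (3 + 10) = d + 13 = 13 + d)
B(P(2, K), 13) + R(-6)*99 = (13 + (0² - 2*2 - 2*0 + 2*0)) - 6*99 = (13 + (0 - 4 + 0 + 0)) - 594 = (13 - 4) - 594 = 9 - 594 = -585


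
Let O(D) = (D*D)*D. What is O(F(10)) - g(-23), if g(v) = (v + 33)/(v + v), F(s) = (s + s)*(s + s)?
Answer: 1472000005/23 ≈ 6.4000e+7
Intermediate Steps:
F(s) = 4*s**2 (F(s) = (2*s)*(2*s) = 4*s**2)
g(v) = (33 + v)/(2*v) (g(v) = (33 + v)/((2*v)) = (33 + v)*(1/(2*v)) = (33 + v)/(2*v))
O(D) = D**3 (O(D) = D**2*D = D**3)
O(F(10)) - g(-23) = (4*10**2)**3 - (33 - 23)/(2*(-23)) = (4*100)**3 - (-1)*10/(2*23) = 400**3 - 1*(-5/23) = 64000000 + 5/23 = 1472000005/23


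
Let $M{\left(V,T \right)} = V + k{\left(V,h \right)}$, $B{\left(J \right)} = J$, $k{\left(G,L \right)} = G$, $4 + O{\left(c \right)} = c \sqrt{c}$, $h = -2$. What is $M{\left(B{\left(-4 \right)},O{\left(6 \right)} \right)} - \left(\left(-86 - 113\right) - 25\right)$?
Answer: $216$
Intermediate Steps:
$O{\left(c \right)} = -4 + c^{\frac{3}{2}}$ ($O{\left(c \right)} = -4 + c \sqrt{c} = -4 + c^{\frac{3}{2}}$)
$M{\left(V,T \right)} = 2 V$ ($M{\left(V,T \right)} = V + V = 2 V$)
$M{\left(B{\left(-4 \right)},O{\left(6 \right)} \right)} - \left(\left(-86 - 113\right) - 25\right) = 2 \left(-4\right) - \left(\left(-86 - 113\right) - 25\right) = -8 - \left(-199 - 25\right) = -8 - -224 = -8 + 224 = 216$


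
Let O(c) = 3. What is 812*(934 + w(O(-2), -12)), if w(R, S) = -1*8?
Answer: 751912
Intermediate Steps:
w(R, S) = -8
812*(934 + w(O(-2), -12)) = 812*(934 - 8) = 812*926 = 751912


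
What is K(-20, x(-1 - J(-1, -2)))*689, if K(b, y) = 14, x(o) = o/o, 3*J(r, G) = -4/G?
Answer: 9646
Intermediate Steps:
J(r, G) = -4/(3*G) (J(r, G) = (-4/G)/3 = -4/(3*G))
x(o) = 1
K(-20, x(-1 - J(-1, -2)))*689 = 14*689 = 9646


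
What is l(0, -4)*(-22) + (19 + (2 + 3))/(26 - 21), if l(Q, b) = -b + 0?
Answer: -416/5 ≈ -83.200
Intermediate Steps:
l(Q, b) = -b
l(0, -4)*(-22) + (19 + (2 + 3))/(26 - 21) = -1*(-4)*(-22) + (19 + (2 + 3))/(26 - 21) = 4*(-22) + (19 + 5)/5 = -88 + 24*(1/5) = -88 + 24/5 = -416/5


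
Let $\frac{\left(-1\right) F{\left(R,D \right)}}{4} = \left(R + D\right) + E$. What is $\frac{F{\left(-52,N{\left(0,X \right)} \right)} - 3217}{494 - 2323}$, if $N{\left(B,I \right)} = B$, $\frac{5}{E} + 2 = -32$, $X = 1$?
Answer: $\frac{51143}{31093} \approx 1.6448$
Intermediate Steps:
$E = - \frac{5}{34}$ ($E = \frac{5}{-2 - 32} = \frac{5}{-34} = 5 \left(- \frac{1}{34}\right) = - \frac{5}{34} \approx -0.14706$)
$F{\left(R,D \right)} = \frac{10}{17} - 4 D - 4 R$ ($F{\left(R,D \right)} = - 4 \left(\left(R + D\right) - \frac{5}{34}\right) = - 4 \left(\left(D + R\right) - \frac{5}{34}\right) = - 4 \left(- \frac{5}{34} + D + R\right) = \frac{10}{17} - 4 D - 4 R$)
$\frac{F{\left(-52,N{\left(0,X \right)} \right)} - 3217}{494 - 2323} = \frac{\left(\frac{10}{17} - 0 - -208\right) - 3217}{494 - 2323} = \frac{\left(\frac{10}{17} + 0 + 208\right) - 3217}{-1829} = \left(\frac{3546}{17} - 3217\right) \left(- \frac{1}{1829}\right) = \left(- \frac{51143}{17}\right) \left(- \frac{1}{1829}\right) = \frac{51143}{31093}$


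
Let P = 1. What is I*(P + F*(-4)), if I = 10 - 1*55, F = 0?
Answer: -45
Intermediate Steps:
I = -45 (I = 10 - 55 = -45)
I*(P + F*(-4)) = -45*(1 + 0*(-4)) = -45*(1 + 0) = -45*1 = -45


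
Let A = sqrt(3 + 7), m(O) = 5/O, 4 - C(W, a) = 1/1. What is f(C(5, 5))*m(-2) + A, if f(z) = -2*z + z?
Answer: 15/2 + sqrt(10) ≈ 10.662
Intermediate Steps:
C(W, a) = 3 (C(W, a) = 4 - 1/1 = 4 - 1*1 = 4 - 1 = 3)
f(z) = -z
A = sqrt(10) ≈ 3.1623
f(C(5, 5))*m(-2) + A = (-1*3)*(5/(-2)) + sqrt(10) = -15*(-1)/2 + sqrt(10) = -3*(-5/2) + sqrt(10) = 15/2 + sqrt(10)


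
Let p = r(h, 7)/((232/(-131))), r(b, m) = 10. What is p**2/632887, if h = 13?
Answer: 429025/8516127472 ≈ 5.0378e-5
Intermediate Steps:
p = -655/116 (p = 10/((232/(-131))) = 10/((232*(-1/131))) = 10/(-232/131) = 10*(-131/232) = -655/116 ≈ -5.6466)
p**2/632887 = (-655/116)**2/632887 = (429025/13456)*(1/632887) = 429025/8516127472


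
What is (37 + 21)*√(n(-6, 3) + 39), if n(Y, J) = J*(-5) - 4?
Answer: 116*√5 ≈ 259.38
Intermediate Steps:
n(Y, J) = -4 - 5*J (n(Y, J) = -5*J - 4 = -4 - 5*J)
(37 + 21)*√(n(-6, 3) + 39) = (37 + 21)*√((-4 - 5*3) + 39) = 58*√((-4 - 15) + 39) = 58*√(-19 + 39) = 58*√20 = 58*(2*√5) = 116*√5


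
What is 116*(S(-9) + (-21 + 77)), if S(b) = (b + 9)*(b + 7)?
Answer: 6496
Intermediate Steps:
S(b) = (7 + b)*(9 + b) (S(b) = (9 + b)*(7 + b) = (7 + b)*(9 + b))
116*(S(-9) + (-21 + 77)) = 116*((63 + (-9)**2 + 16*(-9)) + (-21 + 77)) = 116*((63 + 81 - 144) + 56) = 116*(0 + 56) = 116*56 = 6496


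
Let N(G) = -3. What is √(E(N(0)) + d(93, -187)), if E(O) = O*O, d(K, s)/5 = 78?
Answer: √399 ≈ 19.975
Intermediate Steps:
d(K, s) = 390 (d(K, s) = 5*78 = 390)
E(O) = O²
√(E(N(0)) + d(93, -187)) = √((-3)² + 390) = √(9 + 390) = √399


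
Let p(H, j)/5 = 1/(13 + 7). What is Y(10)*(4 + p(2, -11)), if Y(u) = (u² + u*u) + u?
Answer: 1785/2 ≈ 892.50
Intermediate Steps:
Y(u) = u + 2*u² (Y(u) = (u² + u²) + u = 2*u² + u = u + 2*u²)
p(H, j) = ¼ (p(H, j) = 5/(13 + 7) = 5/20 = 5*(1/20) = ¼)
Y(10)*(4 + p(2, -11)) = (10*(1 + 2*10))*(4 + ¼) = (10*(1 + 20))*(17/4) = (10*21)*(17/4) = 210*(17/4) = 1785/2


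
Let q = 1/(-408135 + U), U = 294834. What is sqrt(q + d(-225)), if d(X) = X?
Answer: I*sqrt(320927927614)/37767 ≈ 15.0*I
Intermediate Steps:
q = -1/113301 (q = 1/(-408135 + 294834) = 1/(-113301) = -1/113301 ≈ -8.8260e-6)
sqrt(q + d(-225)) = sqrt(-1/113301 - 225) = sqrt(-25492726/113301) = I*sqrt(320927927614)/37767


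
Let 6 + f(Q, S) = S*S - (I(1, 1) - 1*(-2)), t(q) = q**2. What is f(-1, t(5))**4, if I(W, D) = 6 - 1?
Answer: 140283207936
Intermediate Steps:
I(W, D) = 5
f(Q, S) = -13 + S**2 (f(Q, S) = -6 + (S*S - (5 - 1*(-2))) = -6 + (S**2 - (5 + 2)) = -6 + (S**2 - 1*7) = -6 + (S**2 - 7) = -6 + (-7 + S**2) = -13 + S**2)
f(-1, t(5))**4 = (-13 + (5**2)**2)**4 = (-13 + 25**2)**4 = (-13 + 625)**4 = 612**4 = 140283207936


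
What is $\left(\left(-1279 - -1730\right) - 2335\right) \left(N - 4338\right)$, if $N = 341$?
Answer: $7530348$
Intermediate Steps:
$\left(\left(-1279 - -1730\right) - 2335\right) \left(N - 4338\right) = \left(\left(-1279 - -1730\right) - 2335\right) \left(341 - 4338\right) = \left(\left(-1279 + 1730\right) - 2335\right) \left(-3997\right) = \left(451 - 2335\right) \left(-3997\right) = \left(-1884\right) \left(-3997\right) = 7530348$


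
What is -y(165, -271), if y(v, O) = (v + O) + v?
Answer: -59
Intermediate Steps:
y(v, O) = O + 2*v (y(v, O) = (O + v) + v = O + 2*v)
-y(165, -271) = -(-271 + 2*165) = -(-271 + 330) = -1*59 = -59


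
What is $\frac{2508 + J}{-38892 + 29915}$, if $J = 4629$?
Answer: $- \frac{7137}{8977} \approx -0.79503$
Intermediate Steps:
$\frac{2508 + J}{-38892 + 29915} = \frac{2508 + 4629}{-38892 + 29915} = \frac{7137}{-8977} = 7137 \left(- \frac{1}{8977}\right) = - \frac{7137}{8977}$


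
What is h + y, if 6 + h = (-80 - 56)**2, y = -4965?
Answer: 13525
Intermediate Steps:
h = 18490 (h = -6 + (-80 - 56)**2 = -6 + (-136)**2 = -6 + 18496 = 18490)
h + y = 18490 - 4965 = 13525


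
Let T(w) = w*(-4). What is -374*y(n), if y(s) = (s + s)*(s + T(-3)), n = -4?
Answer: 23936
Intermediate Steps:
T(w) = -4*w
y(s) = 2*s*(12 + s) (y(s) = (s + s)*(s - 4*(-3)) = (2*s)*(s + 12) = (2*s)*(12 + s) = 2*s*(12 + s))
-374*y(n) = -748*(-4)*(12 - 4) = -748*(-4)*8 = -374*(-64) = 23936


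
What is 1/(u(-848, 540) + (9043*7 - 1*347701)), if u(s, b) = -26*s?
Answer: -1/262352 ≈ -3.8117e-6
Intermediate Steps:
1/(u(-848, 540) + (9043*7 - 1*347701)) = 1/(-26*(-848) + (9043*7 - 1*347701)) = 1/(22048 + (63301 - 347701)) = 1/(22048 - 284400) = 1/(-262352) = -1/262352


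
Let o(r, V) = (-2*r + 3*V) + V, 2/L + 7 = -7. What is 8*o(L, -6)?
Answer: -1328/7 ≈ -189.71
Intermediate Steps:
L = -⅐ (L = 2/(-7 - 7) = 2/(-14) = 2*(-1/14) = -⅐ ≈ -0.14286)
o(r, V) = -2*r + 4*V
8*o(L, -6) = 8*(-2*(-⅐) + 4*(-6)) = 8*(2/7 - 24) = 8*(-166/7) = -1328/7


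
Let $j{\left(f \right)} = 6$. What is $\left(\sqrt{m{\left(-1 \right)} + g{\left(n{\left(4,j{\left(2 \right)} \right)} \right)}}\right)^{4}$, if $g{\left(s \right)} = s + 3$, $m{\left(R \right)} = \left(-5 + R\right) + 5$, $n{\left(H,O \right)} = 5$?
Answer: $49$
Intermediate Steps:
$m{\left(R \right)} = R$
$g{\left(s \right)} = 3 + s$
$\left(\sqrt{m{\left(-1 \right)} + g{\left(n{\left(4,j{\left(2 \right)} \right)} \right)}}\right)^{4} = \left(\sqrt{-1 + \left(3 + 5\right)}\right)^{4} = \left(\sqrt{-1 + 8}\right)^{4} = \left(\sqrt{7}\right)^{4} = 49$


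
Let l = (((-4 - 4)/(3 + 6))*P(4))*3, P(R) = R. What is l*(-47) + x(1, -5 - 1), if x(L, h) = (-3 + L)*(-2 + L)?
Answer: 1510/3 ≈ 503.33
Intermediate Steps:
l = -32/3 (l = (((-4 - 4)/(3 + 6))*4)*3 = (-8/9*4)*3 = (-8*⅑*4)*3 = -8/9*4*3 = -32/9*3 = -32/3 ≈ -10.667)
l*(-47) + x(1, -5 - 1) = -32/3*(-47) + (6 + 1² - 5*1) = 1504/3 + (6 + 1 - 5) = 1504/3 + 2 = 1510/3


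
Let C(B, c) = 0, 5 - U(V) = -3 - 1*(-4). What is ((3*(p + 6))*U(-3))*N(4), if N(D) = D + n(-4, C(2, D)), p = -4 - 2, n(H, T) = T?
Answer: 0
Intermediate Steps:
U(V) = 4 (U(V) = 5 - (-3 - 1*(-4)) = 5 - (-3 + 4) = 5 - 1*1 = 5 - 1 = 4)
p = -6
N(D) = D (N(D) = D + 0 = D)
((3*(p + 6))*U(-3))*N(4) = ((3*(-6 + 6))*4)*4 = ((3*0)*4)*4 = (0*4)*4 = 0*4 = 0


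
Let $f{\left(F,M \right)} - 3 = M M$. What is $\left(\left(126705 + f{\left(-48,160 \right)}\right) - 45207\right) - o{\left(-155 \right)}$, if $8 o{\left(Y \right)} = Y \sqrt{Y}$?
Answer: $107101 + \frac{155 i \sqrt{155}}{8} \approx 1.071 \cdot 10^{5} + 241.22 i$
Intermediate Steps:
$f{\left(F,M \right)} = 3 + M^{2}$ ($f{\left(F,M \right)} = 3 + M M = 3 + M^{2}$)
$o{\left(Y \right)} = \frac{Y^{\frac{3}{2}}}{8}$ ($o{\left(Y \right)} = \frac{Y \sqrt{Y}}{8} = \frac{Y^{\frac{3}{2}}}{8}$)
$\left(\left(126705 + f{\left(-48,160 \right)}\right) - 45207\right) - o{\left(-155 \right)} = \left(\left(126705 + \left(3 + 160^{2}\right)\right) - 45207\right) - \frac{\left(-155\right)^{\frac{3}{2}}}{8} = \left(\left(126705 + \left(3 + 25600\right)\right) - 45207\right) - \frac{\left(-155\right) i \sqrt{155}}{8} = \left(\left(126705 + 25603\right) - 45207\right) - - \frac{155 i \sqrt{155}}{8} = \left(152308 - 45207\right) + \frac{155 i \sqrt{155}}{8} = 107101 + \frac{155 i \sqrt{155}}{8}$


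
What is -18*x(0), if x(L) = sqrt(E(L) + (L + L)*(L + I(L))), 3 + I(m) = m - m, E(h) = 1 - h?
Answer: -18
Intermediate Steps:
I(m) = -3 (I(m) = -3 + (m - m) = -3 + 0 = -3)
x(L) = sqrt(1 - L + 2*L*(-3 + L)) (x(L) = sqrt((1 - L) + (L + L)*(L - 3)) = sqrt((1 - L) + (2*L)*(-3 + L)) = sqrt((1 - L) + 2*L*(-3 + L)) = sqrt(1 - L + 2*L*(-3 + L)))
-18*x(0) = -18*sqrt(1 - 7*0 + 2*0**2) = -18*sqrt(1 + 0 + 2*0) = -18*sqrt(1 + 0 + 0) = -18*sqrt(1) = -18*1 = -18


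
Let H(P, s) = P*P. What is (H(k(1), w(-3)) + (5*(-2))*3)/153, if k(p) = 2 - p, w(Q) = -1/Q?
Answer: -29/153 ≈ -0.18954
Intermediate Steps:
H(P, s) = P²
(H(k(1), w(-3)) + (5*(-2))*3)/153 = ((2 - 1*1)² + (5*(-2))*3)/153 = ((2 - 1)² - 10*3)*(1/153) = (1² - 30)*(1/153) = (1 - 30)*(1/153) = -29*1/153 = -29/153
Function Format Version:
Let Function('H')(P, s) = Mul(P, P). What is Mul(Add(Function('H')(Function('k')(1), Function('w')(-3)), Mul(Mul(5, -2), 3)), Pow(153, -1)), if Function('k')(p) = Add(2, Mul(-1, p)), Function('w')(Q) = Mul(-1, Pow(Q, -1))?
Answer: Rational(-29, 153) ≈ -0.18954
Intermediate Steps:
Function('H')(P, s) = Pow(P, 2)
Mul(Add(Function('H')(Function('k')(1), Function('w')(-3)), Mul(Mul(5, -2), 3)), Pow(153, -1)) = Mul(Add(Pow(Add(2, Mul(-1, 1)), 2), Mul(Mul(5, -2), 3)), Pow(153, -1)) = Mul(Add(Pow(Add(2, -1), 2), Mul(-10, 3)), Rational(1, 153)) = Mul(Add(Pow(1, 2), -30), Rational(1, 153)) = Mul(Add(1, -30), Rational(1, 153)) = Mul(-29, Rational(1, 153)) = Rational(-29, 153)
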